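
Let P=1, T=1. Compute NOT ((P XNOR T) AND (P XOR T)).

Substituting: NOT ((1 XNOR 1) AND (1 XOR 1))
= 1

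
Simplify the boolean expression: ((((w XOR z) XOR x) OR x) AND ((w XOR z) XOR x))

By absorption (E AND (E OR v) = E):
= ((w XOR z) XOR x)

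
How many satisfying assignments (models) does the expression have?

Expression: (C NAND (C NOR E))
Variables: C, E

Satisfying assignments: (0,0), (0,1), (1,0), (1,1)
Count: 4 out of 4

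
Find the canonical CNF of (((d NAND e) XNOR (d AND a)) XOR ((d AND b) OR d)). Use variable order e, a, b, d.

(e OR a OR b OR d) AND (e OR a OR NOT b OR d) AND (e OR NOT a OR b OR d) AND (e OR NOT a OR b OR NOT d) AND (e OR NOT a OR NOT b OR d) AND (e OR NOT a OR NOT b OR NOT d) AND (NOT e OR a OR b OR d) AND (NOT e OR a OR b OR NOT d) AND (NOT e OR a OR NOT b OR d) AND (NOT e OR a OR NOT b OR NOT d) AND (NOT e OR NOT a OR b OR d) AND (NOT e OR NOT a OR NOT b OR d)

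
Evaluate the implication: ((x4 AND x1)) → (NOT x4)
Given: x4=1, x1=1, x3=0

Antecedent ((x4 AND x1)) = 1; consequent (NOT x4) = 0.
1 → 0 = 0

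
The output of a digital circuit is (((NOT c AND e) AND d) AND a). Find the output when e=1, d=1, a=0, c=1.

Substituting: (((NOT 1 AND 1) AND 1) AND 0)
= 0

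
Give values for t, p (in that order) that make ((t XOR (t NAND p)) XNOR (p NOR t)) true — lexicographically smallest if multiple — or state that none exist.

t=0, p=0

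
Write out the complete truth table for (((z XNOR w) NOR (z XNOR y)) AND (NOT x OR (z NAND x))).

w | x | y | z | Output
----------------------
0 | 0 | 0 | 0 | 0
0 | 0 | 0 | 1 | 1
0 | 0 | 1 | 0 | 0
0 | 0 | 1 | 1 | 0
0 | 1 | 0 | 0 | 0
0 | 1 | 0 | 1 | 0
0 | 1 | 1 | 0 | 0
0 | 1 | 1 | 1 | 0
1 | 0 | 0 | 0 | 0
1 | 0 | 0 | 1 | 0
1 | 0 | 1 | 0 | 1
1 | 0 | 1 | 1 | 0
1 | 1 | 0 | 0 | 0
1 | 1 | 0 | 1 | 0
1 | 1 | 1 | 0 | 1
1 | 1 | 1 | 1 | 0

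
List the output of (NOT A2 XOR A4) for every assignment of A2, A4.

A2 | A4 | Output
----------------
0 | 0 | 1
0 | 1 | 0
1 | 0 | 0
1 | 1 | 1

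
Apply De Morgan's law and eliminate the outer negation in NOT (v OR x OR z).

NOT v AND NOT x AND NOT z
De Morgan's: NOT(OR of terms) = AND of negations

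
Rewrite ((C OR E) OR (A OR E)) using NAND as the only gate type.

((((C NAND C) NAND (E NAND E)) NAND ((C NAND C) NAND (E NAND E))) NAND (((A NAND A) NAND (E NAND E)) NAND ((A NAND A) NAND (E NAND E))))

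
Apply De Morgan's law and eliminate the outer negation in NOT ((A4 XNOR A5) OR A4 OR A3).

NOT (A4 XNOR A5) AND NOT A4 AND NOT A3
De Morgan's: NOT(OR of terms) = AND of negations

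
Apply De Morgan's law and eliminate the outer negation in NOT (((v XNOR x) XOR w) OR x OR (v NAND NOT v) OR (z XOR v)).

NOT ((v XNOR x) XOR w) AND NOT x AND NOT (v NAND NOT v) AND NOT (z XOR v)
De Morgan's: NOT(OR of terms) = AND of negations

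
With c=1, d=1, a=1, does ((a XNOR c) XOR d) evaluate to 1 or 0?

Substituting: ((1 XNOR 1) XOR 1)
= 0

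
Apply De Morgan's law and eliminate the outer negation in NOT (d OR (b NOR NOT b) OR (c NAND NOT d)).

NOT d AND NOT (b NOR NOT b) AND NOT (c NAND NOT d)
De Morgan's: NOT(OR of terms) = AND of negations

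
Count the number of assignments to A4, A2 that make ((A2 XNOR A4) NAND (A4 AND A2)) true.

Satisfying assignments: (0,0), (0,1), (1,0)
Count: 3 out of 4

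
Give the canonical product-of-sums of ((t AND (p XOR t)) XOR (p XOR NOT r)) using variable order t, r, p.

ΠM(1, 2, 4, 5) = (t OR r OR NOT p) AND (t OR NOT r OR p) AND (NOT t OR r OR p) AND (NOT t OR r OR NOT p)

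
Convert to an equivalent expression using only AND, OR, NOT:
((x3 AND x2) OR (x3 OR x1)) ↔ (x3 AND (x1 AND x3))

(((x3 AND x2) OR (x3 OR x1)) AND (x3 AND (x1 AND x3))) OR (NOT ((x3 AND x2) OR (x3 OR x1)) AND NOT (x3 AND (x1 AND x3)))
(Biconditional = both true or both false)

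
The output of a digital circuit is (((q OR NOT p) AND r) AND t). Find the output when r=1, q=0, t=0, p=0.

Substituting: (((0 OR NOT 0) AND 1) AND 0)
= 0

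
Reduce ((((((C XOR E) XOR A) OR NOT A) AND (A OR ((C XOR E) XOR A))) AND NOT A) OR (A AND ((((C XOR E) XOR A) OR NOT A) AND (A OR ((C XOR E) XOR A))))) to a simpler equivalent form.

By distribution ((E AND v) OR (E AND NOT v) = E) then distribution ((E OR v) AND (E OR NOT v) = E):
= ((C XOR E) XOR A)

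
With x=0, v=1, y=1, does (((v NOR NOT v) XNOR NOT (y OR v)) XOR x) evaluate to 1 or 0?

Substituting: (((1 NOR NOT 1) XNOR NOT (1 OR 1)) XOR 0)
= 1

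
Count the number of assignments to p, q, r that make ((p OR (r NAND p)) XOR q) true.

Satisfying assignments: (0,0,0), (0,0,1), (1,0,0), (1,0,1)
Count: 4 out of 8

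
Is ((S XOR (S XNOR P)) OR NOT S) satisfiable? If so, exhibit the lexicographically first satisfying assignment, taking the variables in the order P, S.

P=0, S=0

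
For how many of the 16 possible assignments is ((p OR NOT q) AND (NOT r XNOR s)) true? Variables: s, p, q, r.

Satisfying assignments: (0,0,0,1), (0,1,0,1), (0,1,1,1), (1,0,0,0), (1,1,0,0), (1,1,1,0)
Count: 6 out of 16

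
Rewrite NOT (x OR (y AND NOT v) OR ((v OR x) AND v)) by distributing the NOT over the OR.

NOT x AND NOT (y AND NOT v) AND NOT ((v OR x) AND v)
De Morgan's: NOT(OR of terms) = AND of negations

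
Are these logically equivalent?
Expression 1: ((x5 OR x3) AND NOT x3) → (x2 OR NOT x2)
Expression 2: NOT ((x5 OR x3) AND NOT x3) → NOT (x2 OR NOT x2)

No, Inverse is not equivalent to original (counterexample: x2=0, x3=0, x5=0)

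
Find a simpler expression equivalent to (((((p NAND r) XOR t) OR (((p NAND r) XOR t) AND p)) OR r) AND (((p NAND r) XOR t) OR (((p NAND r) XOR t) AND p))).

By absorption (E AND (E OR v) = E) then absorption (E OR (E AND v) = E):
= ((p NAND r) XOR t)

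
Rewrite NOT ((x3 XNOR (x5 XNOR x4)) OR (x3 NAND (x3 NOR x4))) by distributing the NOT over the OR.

NOT (x3 XNOR (x5 XNOR x4)) AND NOT (x3 NAND (x3 NOR x4))
De Morgan's: NOT(OR of terms) = AND of negations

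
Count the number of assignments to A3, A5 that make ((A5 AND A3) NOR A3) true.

Satisfying assignments: (0,0), (0,1)
Count: 2 out of 4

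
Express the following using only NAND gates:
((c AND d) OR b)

((((c NAND d) NAND (c NAND d)) NAND ((c NAND d) NAND (c NAND d))) NAND (b NAND b))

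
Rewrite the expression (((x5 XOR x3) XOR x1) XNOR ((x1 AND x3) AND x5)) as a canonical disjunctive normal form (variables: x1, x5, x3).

(NOT x1 AND NOT x5 AND NOT x3) OR (NOT x1 AND x5 AND x3) OR (x1 AND NOT x5 AND x3) OR (x1 AND x5 AND NOT x3) OR (x1 AND x5 AND x3)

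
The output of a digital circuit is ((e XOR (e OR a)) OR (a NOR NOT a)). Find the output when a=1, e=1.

Substituting: ((1 XOR (1 OR 1)) OR (1 NOR NOT 1))
= 0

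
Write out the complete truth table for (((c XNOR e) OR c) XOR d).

e | c | d | Output
------------------
0 | 0 | 0 | 1
0 | 0 | 1 | 0
0 | 1 | 0 | 1
0 | 1 | 1 | 0
1 | 0 | 0 | 0
1 | 0 | 1 | 1
1 | 1 | 0 | 1
1 | 1 | 1 | 0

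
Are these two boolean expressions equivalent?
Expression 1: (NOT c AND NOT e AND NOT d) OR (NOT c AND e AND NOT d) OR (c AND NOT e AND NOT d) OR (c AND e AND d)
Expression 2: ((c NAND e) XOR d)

Yes, they are equivalent — the two output columns agree on all 8 assignments:
c | e | d | Expression 1 | Expression 2
---------------------------------------
0 | 0 | 0 | 1 | 1
0 | 0 | 1 | 0 | 0
0 | 1 | 0 | 1 | 1
0 | 1 | 1 | 0 | 0
1 | 0 | 0 | 1 | 1
1 | 0 | 1 | 0 | 0
1 | 1 | 0 | 0 | 0
1 | 1 | 1 | 1 | 1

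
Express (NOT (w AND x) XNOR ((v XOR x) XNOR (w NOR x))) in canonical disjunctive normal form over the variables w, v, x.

(NOT w AND v AND NOT x) OR (NOT w AND v AND x) OR (w AND NOT v AND NOT x) OR (w AND NOT v AND x)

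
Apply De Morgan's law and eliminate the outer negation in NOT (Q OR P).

NOT Q AND NOT P
De Morgan's: NOT(OR of terms) = AND of negations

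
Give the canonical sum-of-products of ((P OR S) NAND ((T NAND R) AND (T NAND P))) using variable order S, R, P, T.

Σm(0, 1, 3, 4, 5, 7, 11, 13, 15) = (NOT S AND NOT R AND NOT P AND NOT T) OR (NOT S AND NOT R AND NOT P AND T) OR (NOT S AND NOT R AND P AND T) OR (NOT S AND R AND NOT P AND NOT T) OR (NOT S AND R AND NOT P AND T) OR (NOT S AND R AND P AND T) OR (S AND NOT R AND P AND T) OR (S AND R AND NOT P AND T) OR (S AND R AND P AND T)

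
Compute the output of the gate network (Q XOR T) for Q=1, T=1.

Substituting: (1 XOR 1)
= 0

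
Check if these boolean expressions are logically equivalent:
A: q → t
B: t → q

No, Converse is not equivalent to original (counterexample: t=0, q=1, p=0)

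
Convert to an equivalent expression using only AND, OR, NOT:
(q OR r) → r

NOT (q OR r) OR r
(Implication elimination: A → B = NOT A OR B)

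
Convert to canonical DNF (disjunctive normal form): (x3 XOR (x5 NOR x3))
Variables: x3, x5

(NOT x3 AND NOT x5) OR (x3 AND NOT x5) OR (x3 AND x5)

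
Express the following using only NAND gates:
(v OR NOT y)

((v NAND v) NAND ((y NAND y) NAND (y NAND y)))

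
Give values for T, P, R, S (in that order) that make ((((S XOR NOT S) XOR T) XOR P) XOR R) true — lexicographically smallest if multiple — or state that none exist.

T=0, P=0, R=0, S=0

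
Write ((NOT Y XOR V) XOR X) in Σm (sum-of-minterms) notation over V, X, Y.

Σm(0, 3, 5, 6) = (NOT V AND NOT X AND NOT Y) OR (NOT V AND X AND Y) OR (V AND NOT X AND Y) OR (V AND X AND NOT Y)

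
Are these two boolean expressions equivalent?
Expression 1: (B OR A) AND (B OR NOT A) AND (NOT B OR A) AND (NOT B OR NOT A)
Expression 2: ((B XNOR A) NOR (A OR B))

Yes, they are equivalent — the two output columns agree on all 4 assignments:
B | A | Expression 1 | Expression 2
-----------------------------------
0 | 0 | 0 | 0
0 | 1 | 0 | 0
1 | 0 | 0 | 0
1 | 1 | 0 | 0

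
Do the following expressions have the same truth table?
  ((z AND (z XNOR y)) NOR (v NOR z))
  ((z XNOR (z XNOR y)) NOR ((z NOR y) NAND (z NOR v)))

No. Counterexample: with v=0, y=0, z=0, Expression 1 = 0 but Expression 2 = 1.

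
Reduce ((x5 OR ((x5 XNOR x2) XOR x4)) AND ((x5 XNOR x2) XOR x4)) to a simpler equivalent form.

By absorption (E AND (E OR v) = E):
= ((x5 XNOR x2) XOR x4)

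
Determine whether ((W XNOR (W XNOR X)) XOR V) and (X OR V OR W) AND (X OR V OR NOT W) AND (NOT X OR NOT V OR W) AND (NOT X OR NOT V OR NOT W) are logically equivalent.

Yes, they are equivalent — the two output columns agree on all 8 assignments:
X | V | W | Expression 1 | Expression 2
---------------------------------------
0 | 0 | 0 | 0 | 0
0 | 0 | 1 | 0 | 0
0 | 1 | 0 | 1 | 1
0 | 1 | 1 | 1 | 1
1 | 0 | 0 | 1 | 1
1 | 0 | 1 | 1 | 1
1 | 1 | 0 | 0 | 0
1 | 1 | 1 | 0 | 0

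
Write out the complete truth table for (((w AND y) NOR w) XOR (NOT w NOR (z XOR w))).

w | y | z | Output
------------------
0 | 0 | 0 | 1
0 | 0 | 1 | 1
0 | 1 | 0 | 1
0 | 1 | 1 | 1
1 | 0 | 0 | 0
1 | 0 | 1 | 1
1 | 1 | 0 | 0
1 | 1 | 1 | 1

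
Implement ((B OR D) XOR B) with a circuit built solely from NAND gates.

((((B NAND B) NAND (D NAND D)) NAND (((B NAND B) NAND (D NAND D)) NAND B)) NAND (B NAND (((B NAND B) NAND (D NAND D)) NAND B)))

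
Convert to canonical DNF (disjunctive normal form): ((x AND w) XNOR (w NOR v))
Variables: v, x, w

(NOT v AND NOT x AND w) OR (v AND NOT x AND NOT w) OR (v AND NOT x AND w) OR (v AND x AND NOT w)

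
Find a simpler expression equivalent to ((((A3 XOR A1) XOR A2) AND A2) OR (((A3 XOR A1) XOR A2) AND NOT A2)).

By distribution ((E AND v) OR (E AND NOT v) = E):
= ((A3 XOR A1) XOR A2)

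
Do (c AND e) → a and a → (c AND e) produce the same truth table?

No, Converse is not equivalent to original (counterexample: a=0, c=1, e=1)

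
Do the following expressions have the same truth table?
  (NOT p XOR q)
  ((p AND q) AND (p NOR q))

No. Counterexample: with q=0, p=0, Expression 1 = 1 but Expression 2 = 0.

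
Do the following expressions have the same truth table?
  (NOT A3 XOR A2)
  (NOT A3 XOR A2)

Yes, they are equivalent — the two output columns agree on all 4 assignments:
A3 | A2 | Expression 1 | Expression 2
-------------------------------------
0 | 0 | 1 | 1
0 | 1 | 0 | 0
1 | 0 | 0 | 0
1 | 1 | 1 | 1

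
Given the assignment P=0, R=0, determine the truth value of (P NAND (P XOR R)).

Substituting: (0 NAND (0 XOR 0))
= 1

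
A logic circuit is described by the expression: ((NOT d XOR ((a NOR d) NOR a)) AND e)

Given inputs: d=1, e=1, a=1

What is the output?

Substituting: ((NOT 1 XOR ((1 NOR 1) NOR 1)) AND 1)
= 0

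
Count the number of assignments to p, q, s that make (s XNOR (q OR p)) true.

Satisfying assignments: (0,0,0), (0,1,1), (1,0,1), (1,1,1)
Count: 4 out of 8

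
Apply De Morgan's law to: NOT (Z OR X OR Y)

NOT Z AND NOT X AND NOT Y
De Morgan's: NOT(OR of terms) = AND of negations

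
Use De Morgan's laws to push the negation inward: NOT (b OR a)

NOT b AND NOT a
De Morgan's: NOT(OR of terms) = AND of negations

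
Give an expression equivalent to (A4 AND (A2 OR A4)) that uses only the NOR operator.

((A4 NOR A4) NOR (((A2 NOR A4) NOR (A2 NOR A4)) NOR ((A2 NOR A4) NOR (A2 NOR A4))))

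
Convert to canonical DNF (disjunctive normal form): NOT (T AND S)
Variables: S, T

(NOT S AND NOT T) OR (NOT S AND T) OR (S AND NOT T)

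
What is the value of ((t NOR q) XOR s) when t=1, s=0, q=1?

Substituting: ((1 NOR 1) XOR 0)
= 0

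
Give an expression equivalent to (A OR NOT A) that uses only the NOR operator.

((A NOR (A NOR A)) NOR (A NOR (A NOR A)))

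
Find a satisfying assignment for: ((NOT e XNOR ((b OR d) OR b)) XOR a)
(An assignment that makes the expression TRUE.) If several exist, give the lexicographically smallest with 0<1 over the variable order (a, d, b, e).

a=0, d=0, b=0, e=1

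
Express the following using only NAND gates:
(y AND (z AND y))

((y NAND ((z NAND y) NAND (z NAND y))) NAND (y NAND ((z NAND y) NAND (z NAND y))))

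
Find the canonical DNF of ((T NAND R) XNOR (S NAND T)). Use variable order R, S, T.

(NOT R AND NOT S AND NOT T) OR (NOT R AND NOT S AND T) OR (NOT R AND S AND NOT T) OR (R AND NOT S AND NOT T) OR (R AND S AND NOT T) OR (R AND S AND T)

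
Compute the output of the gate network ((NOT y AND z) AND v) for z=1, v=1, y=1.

Substituting: ((NOT 1 AND 1) AND 1)
= 0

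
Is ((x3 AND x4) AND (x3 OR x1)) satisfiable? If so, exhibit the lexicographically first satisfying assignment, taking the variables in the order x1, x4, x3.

x1=0, x4=1, x3=1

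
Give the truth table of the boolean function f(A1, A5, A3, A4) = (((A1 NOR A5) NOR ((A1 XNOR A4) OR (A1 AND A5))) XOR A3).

A1 | A5 | A3 | A4 | Output
--------------------------
0 | 0 | 0 | 0 | 0
0 | 0 | 0 | 1 | 0
0 | 0 | 1 | 0 | 1
0 | 0 | 1 | 1 | 1
0 | 1 | 0 | 0 | 0
0 | 1 | 0 | 1 | 1
0 | 1 | 1 | 0 | 1
0 | 1 | 1 | 1 | 0
1 | 0 | 0 | 0 | 1
1 | 0 | 0 | 1 | 0
1 | 0 | 1 | 0 | 0
1 | 0 | 1 | 1 | 1
1 | 1 | 0 | 0 | 0
1 | 1 | 0 | 1 | 0
1 | 1 | 1 | 0 | 1
1 | 1 | 1 | 1 | 1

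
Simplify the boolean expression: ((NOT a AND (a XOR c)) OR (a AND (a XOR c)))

By distribution ((E AND v) OR (E AND NOT v) = E):
= (a XOR c)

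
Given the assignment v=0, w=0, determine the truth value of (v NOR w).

Substituting: (0 NOR 0)
= 1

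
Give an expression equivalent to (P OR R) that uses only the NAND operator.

((P NAND P) NAND (R NAND R))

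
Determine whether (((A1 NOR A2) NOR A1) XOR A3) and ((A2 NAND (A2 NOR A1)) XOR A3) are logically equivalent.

No. Counterexample: with A3=0, A2=0, A1=0, Expression 1 = 0 but Expression 2 = 1.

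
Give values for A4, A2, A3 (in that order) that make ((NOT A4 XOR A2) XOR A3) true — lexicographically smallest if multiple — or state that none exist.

A4=0, A2=0, A3=0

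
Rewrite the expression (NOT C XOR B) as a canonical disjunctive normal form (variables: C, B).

(NOT C AND NOT B) OR (C AND B)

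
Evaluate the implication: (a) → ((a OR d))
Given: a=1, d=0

Antecedent (a) = 1; consequent ((a OR d)) = 1.
1 → 1 = 1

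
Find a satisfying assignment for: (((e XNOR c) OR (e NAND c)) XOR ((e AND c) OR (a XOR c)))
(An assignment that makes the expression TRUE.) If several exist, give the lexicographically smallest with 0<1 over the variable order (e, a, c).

e=0, a=0, c=0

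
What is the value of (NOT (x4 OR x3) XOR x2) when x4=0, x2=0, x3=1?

Substituting: (NOT (0 OR 1) XOR 0)
= 0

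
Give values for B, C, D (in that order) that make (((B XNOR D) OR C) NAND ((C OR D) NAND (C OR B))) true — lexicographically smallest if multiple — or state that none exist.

B=0, C=0, D=1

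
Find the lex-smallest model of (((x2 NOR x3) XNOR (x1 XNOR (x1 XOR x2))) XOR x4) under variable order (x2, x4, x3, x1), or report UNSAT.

x2=0, x4=0, x3=0, x1=0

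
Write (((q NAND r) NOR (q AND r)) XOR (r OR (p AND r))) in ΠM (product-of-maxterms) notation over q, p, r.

ΠM(0, 2, 4, 6) = (q OR p OR r) AND (q OR NOT p OR r) AND (NOT q OR p OR r) AND (NOT q OR NOT p OR r)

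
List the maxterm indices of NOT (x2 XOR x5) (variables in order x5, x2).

ΠM(1, 2) = (x5 OR NOT x2) AND (NOT x5 OR x2)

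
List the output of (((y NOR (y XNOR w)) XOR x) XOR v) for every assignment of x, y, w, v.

x | y | w | v | Output
----------------------
0 | 0 | 0 | 0 | 0
0 | 0 | 0 | 1 | 1
0 | 0 | 1 | 0 | 1
0 | 0 | 1 | 1 | 0
0 | 1 | 0 | 0 | 0
0 | 1 | 0 | 1 | 1
0 | 1 | 1 | 0 | 0
0 | 1 | 1 | 1 | 1
1 | 0 | 0 | 0 | 1
1 | 0 | 0 | 1 | 0
1 | 0 | 1 | 0 | 0
1 | 0 | 1 | 1 | 1
1 | 1 | 0 | 0 | 1
1 | 1 | 0 | 1 | 0
1 | 1 | 1 | 0 | 1
1 | 1 | 1 | 1 | 0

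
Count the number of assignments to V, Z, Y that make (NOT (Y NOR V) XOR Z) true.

Satisfying assignments: (0,0,1), (0,1,0), (1,0,0), (1,0,1)
Count: 4 out of 8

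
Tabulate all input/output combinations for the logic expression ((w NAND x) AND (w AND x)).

x | w | Output
--------------
0 | 0 | 0
0 | 1 | 0
1 | 0 | 0
1 | 1 | 0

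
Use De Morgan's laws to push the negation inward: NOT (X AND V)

NOT X OR NOT V
De Morgan's: NOT(AND of terms) = OR of negations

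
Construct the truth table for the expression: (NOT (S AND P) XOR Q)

Q | P | S | Output
------------------
0 | 0 | 0 | 1
0 | 0 | 1 | 1
0 | 1 | 0 | 1
0 | 1 | 1 | 0
1 | 0 | 0 | 0
1 | 0 | 1 | 0
1 | 1 | 0 | 0
1 | 1 | 1 | 1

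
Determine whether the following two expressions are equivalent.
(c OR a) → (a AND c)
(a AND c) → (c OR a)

No, Converse is not equivalent to original (counterexample: a=0, c=1)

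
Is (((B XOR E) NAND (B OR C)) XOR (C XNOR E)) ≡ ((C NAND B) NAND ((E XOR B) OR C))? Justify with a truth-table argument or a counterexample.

No. Counterexample: with C=0, E=0, B=0, Expression 1 = 0 but Expression 2 = 1.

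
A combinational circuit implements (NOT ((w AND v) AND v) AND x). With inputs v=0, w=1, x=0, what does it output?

Substituting: (NOT ((1 AND 0) AND 0) AND 0)
= 0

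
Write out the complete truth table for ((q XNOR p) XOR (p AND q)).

p | q | Output
--------------
0 | 0 | 1
0 | 1 | 0
1 | 0 | 0
1 | 1 | 0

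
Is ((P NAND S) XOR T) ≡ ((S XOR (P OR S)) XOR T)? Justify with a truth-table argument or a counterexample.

No. Counterexample: with T=0, P=0, S=0, Expression 1 = 1 but Expression 2 = 0.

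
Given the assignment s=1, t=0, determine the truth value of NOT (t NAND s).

Substituting: NOT (0 NAND 1)
= 0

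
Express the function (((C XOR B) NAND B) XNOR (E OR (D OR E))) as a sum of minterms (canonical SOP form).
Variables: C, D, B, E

Σm(1, 2, 4, 5, 9, 11, 12, 13, 14, 15) = (NOT C AND NOT D AND NOT B AND E) OR (NOT C AND NOT D AND B AND NOT E) OR (NOT C AND D AND NOT B AND NOT E) OR (NOT C AND D AND NOT B AND E) OR (C AND NOT D AND NOT B AND E) OR (C AND NOT D AND B AND E) OR (C AND D AND NOT B AND NOT E) OR (C AND D AND NOT B AND E) OR (C AND D AND B AND NOT E) OR (C AND D AND B AND E)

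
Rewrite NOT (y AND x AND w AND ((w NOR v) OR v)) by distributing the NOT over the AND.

NOT y OR NOT x OR NOT w OR NOT ((w NOR v) OR v)
De Morgan's: NOT(AND of terms) = OR of negations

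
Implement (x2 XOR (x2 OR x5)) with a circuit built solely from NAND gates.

((x2 NAND (x2 NAND ((x2 NAND x2) NAND (x5 NAND x5)))) NAND (((x2 NAND x2) NAND (x5 NAND x5)) NAND (x2 NAND ((x2 NAND x2) NAND (x5 NAND x5)))))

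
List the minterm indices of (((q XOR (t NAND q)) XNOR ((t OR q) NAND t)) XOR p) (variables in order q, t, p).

Σm(0, 3, 5, 7) = (NOT q AND NOT t AND NOT p) OR (NOT q AND t AND p) OR (q AND NOT t AND p) OR (q AND t AND p)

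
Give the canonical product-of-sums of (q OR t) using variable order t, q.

ΠM(0) = (t OR q)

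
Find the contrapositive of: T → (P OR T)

Contrapositive: NOT (P OR T) → NOT T
Note: A statement and its contrapositive are logically equivalent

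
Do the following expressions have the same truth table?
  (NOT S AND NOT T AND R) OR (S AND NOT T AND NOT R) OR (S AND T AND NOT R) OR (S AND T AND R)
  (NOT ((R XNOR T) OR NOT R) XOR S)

Yes, they are equivalent — the two output columns agree on all 8 assignments:
S | T | R | Expression 1 | Expression 2
---------------------------------------
0 | 0 | 0 | 0 | 0
0 | 0 | 1 | 1 | 1
0 | 1 | 0 | 0 | 0
0 | 1 | 1 | 0 | 0
1 | 0 | 0 | 1 | 1
1 | 0 | 1 | 0 | 0
1 | 1 | 0 | 1 | 1
1 | 1 | 1 | 1 | 1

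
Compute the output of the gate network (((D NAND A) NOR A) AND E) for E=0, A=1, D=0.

Substituting: (((0 NAND 1) NOR 1) AND 0)
= 0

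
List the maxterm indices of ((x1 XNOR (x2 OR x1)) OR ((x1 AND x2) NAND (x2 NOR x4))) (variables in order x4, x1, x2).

ΠM() = TRUE (no maxterms)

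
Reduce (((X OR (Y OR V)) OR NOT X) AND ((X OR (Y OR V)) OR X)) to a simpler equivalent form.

By distribution ((E OR v) AND (E OR NOT v) = E):
= (X OR (Y OR V))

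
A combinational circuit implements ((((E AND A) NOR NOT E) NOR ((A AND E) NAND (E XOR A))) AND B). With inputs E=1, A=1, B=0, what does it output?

Substituting: ((((1 AND 1) NOR NOT 1) NOR ((1 AND 1) NAND (1 XOR 1))) AND 0)
= 0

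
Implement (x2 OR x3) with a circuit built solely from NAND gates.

((x2 NAND x2) NAND (x3 NAND x3))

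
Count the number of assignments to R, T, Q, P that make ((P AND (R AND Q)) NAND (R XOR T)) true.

Satisfying assignments: (0,0,0,0), (0,0,0,1), (0,0,1,0), (0,0,1,1), (0,1,0,0), (0,1,0,1), (0,1,1,0), (0,1,1,1), (1,0,0,0), (1,0,0,1), (1,0,1,0), (1,1,0,0), (1,1,0,1), (1,1,1,0), (1,1,1,1)
Count: 15 out of 16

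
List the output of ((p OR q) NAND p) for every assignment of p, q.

p | q | Output
--------------
0 | 0 | 1
0 | 1 | 1
1 | 0 | 0
1 | 1 | 0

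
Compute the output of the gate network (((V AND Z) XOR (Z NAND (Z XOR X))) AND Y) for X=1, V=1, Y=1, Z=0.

Substituting: (((1 AND 0) XOR (0 NAND (0 XOR 1))) AND 1)
= 1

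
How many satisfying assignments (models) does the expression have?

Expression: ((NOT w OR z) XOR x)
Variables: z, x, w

Satisfying assignments: (0,0,0), (0,1,1), (1,0,0), (1,0,1)
Count: 4 out of 8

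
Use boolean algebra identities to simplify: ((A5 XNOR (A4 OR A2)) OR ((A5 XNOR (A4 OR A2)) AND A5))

By absorption (E OR (E AND v) = E):
= (A5 XNOR (A4 OR A2))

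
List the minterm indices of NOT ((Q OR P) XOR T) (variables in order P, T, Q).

Σm(0, 3, 6, 7) = (NOT P AND NOT T AND NOT Q) OR (NOT P AND T AND Q) OR (P AND T AND NOT Q) OR (P AND T AND Q)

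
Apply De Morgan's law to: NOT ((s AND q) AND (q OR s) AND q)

NOT (s AND q) OR NOT (q OR s) OR NOT q
De Morgan's: NOT(AND of terms) = OR of negations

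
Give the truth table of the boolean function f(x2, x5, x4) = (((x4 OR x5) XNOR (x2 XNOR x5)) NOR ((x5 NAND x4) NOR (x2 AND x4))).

x2 | x5 | x4 | Output
---------------------
0 | 0 | 0 | 1
0 | 0 | 1 | 0
0 | 1 | 0 | 1
0 | 1 | 1 | 0
1 | 0 | 0 | 0
1 | 0 | 1 | 1
1 | 1 | 0 | 0
1 | 1 | 1 | 0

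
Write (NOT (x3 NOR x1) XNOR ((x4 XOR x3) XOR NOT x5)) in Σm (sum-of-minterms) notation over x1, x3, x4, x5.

Σm(1, 2, 5, 6, 8, 11, 13, 14) = (NOT x1 AND NOT x3 AND NOT x4 AND x5) OR (NOT x1 AND NOT x3 AND x4 AND NOT x5) OR (NOT x1 AND x3 AND NOT x4 AND x5) OR (NOT x1 AND x3 AND x4 AND NOT x5) OR (x1 AND NOT x3 AND NOT x4 AND NOT x5) OR (x1 AND NOT x3 AND x4 AND x5) OR (x1 AND x3 AND NOT x4 AND x5) OR (x1 AND x3 AND x4 AND NOT x5)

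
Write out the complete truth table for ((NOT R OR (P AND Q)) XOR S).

S | Q | P | R | Output
----------------------
0 | 0 | 0 | 0 | 1
0 | 0 | 0 | 1 | 0
0 | 0 | 1 | 0 | 1
0 | 0 | 1 | 1 | 0
0 | 1 | 0 | 0 | 1
0 | 1 | 0 | 1 | 0
0 | 1 | 1 | 0 | 1
0 | 1 | 1 | 1 | 1
1 | 0 | 0 | 0 | 0
1 | 0 | 0 | 1 | 1
1 | 0 | 1 | 0 | 0
1 | 0 | 1 | 1 | 1
1 | 1 | 0 | 0 | 0
1 | 1 | 0 | 1 | 1
1 | 1 | 1 | 0 | 0
1 | 1 | 1 | 1 | 0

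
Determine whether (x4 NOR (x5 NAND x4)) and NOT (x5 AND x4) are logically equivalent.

No. Counterexample: with x5=0, x4=0, Expression 1 = 0 but Expression 2 = 1.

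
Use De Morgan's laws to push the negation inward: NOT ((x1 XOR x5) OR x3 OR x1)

NOT (x1 XOR x5) AND NOT x3 AND NOT x1
De Morgan's: NOT(OR of terms) = AND of negations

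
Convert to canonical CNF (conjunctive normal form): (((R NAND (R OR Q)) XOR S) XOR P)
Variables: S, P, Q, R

(S OR P OR Q OR NOT R) AND (S OR P OR NOT Q OR NOT R) AND (S OR NOT P OR Q OR R) AND (S OR NOT P OR NOT Q OR R) AND (NOT S OR P OR Q OR R) AND (NOT S OR P OR NOT Q OR R) AND (NOT S OR NOT P OR Q OR NOT R) AND (NOT S OR NOT P OR NOT Q OR NOT R)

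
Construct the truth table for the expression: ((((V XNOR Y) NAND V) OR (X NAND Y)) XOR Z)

Z | V | Y | X | Output
----------------------
0 | 0 | 0 | 0 | 1
0 | 0 | 0 | 1 | 1
0 | 0 | 1 | 0 | 1
0 | 0 | 1 | 1 | 1
0 | 1 | 0 | 0 | 1
0 | 1 | 0 | 1 | 1
0 | 1 | 1 | 0 | 1
0 | 1 | 1 | 1 | 0
1 | 0 | 0 | 0 | 0
1 | 0 | 0 | 1 | 0
1 | 0 | 1 | 0 | 0
1 | 0 | 1 | 1 | 0
1 | 1 | 0 | 0 | 0
1 | 1 | 0 | 1 | 0
1 | 1 | 1 | 0 | 0
1 | 1 | 1 | 1 | 1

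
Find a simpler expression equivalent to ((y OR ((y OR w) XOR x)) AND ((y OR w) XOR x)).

By absorption (E AND (E OR v) = E):
= ((y OR w) XOR x)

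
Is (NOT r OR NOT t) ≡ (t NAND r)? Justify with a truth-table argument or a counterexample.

Yes, they are equivalent — the two output columns agree on all 4 assignments:
r | t | Expression 1 | Expression 2
-----------------------------------
0 | 0 | 1 | 1
0 | 1 | 1 | 1
1 | 0 | 1 | 1
1 | 1 | 0 | 0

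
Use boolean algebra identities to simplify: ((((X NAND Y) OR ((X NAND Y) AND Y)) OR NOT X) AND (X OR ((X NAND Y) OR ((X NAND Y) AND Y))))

By distribution ((E OR v) AND (E OR NOT v) = E) then absorption (E OR (E AND v) = E):
= (X NAND Y)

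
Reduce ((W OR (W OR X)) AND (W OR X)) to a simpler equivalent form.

By absorption (E AND (E OR v) = E):
= (W OR X)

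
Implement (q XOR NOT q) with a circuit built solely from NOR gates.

((((q NOR (q NOR q)) NOR (q NOR (q NOR q))) NOR ((q NOR (q NOR q)) NOR (q NOR (q NOR q)))) NOR ((((q NOR q) NOR ((q NOR q) NOR (q NOR q))) NOR ((q NOR q) NOR ((q NOR q) NOR (q NOR q)))) NOR (((q NOR q) NOR ((q NOR q) NOR (q NOR q))) NOR ((q NOR q) NOR ((q NOR q) NOR (q NOR q))))))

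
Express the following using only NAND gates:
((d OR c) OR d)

((((d NAND d) NAND (c NAND c)) NAND ((d NAND d) NAND (c NAND c))) NAND (d NAND d))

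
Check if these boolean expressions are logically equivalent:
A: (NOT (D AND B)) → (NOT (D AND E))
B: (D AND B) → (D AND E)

No, Inverse is not equivalent to original (counterexample: D=1, B=0, E=1)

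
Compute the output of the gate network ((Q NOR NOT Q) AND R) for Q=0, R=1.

Substituting: ((0 NOR NOT 0) AND 1)
= 0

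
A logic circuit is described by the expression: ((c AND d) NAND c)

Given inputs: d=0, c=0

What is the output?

Substituting: ((0 AND 0) NAND 0)
= 1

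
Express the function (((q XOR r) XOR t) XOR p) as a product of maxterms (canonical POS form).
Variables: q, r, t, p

ΠM(0, 3, 5, 6, 9, 10, 12, 15) = (q OR r OR t OR p) AND (q OR r OR NOT t OR NOT p) AND (q OR NOT r OR t OR NOT p) AND (q OR NOT r OR NOT t OR p) AND (NOT q OR r OR t OR NOT p) AND (NOT q OR r OR NOT t OR p) AND (NOT q OR NOT r OR t OR p) AND (NOT q OR NOT r OR NOT t OR NOT p)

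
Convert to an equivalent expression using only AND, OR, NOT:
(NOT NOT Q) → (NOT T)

NOT Q OR (NOT T)
(Implication elimination: A → B = NOT A OR B)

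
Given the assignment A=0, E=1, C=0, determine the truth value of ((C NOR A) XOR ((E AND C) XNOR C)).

Substituting: ((0 NOR 0) XOR ((1 AND 0) XNOR 0))
= 0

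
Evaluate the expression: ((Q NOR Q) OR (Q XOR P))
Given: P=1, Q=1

Substituting: ((1 NOR 1) OR (1 XOR 1))
= 0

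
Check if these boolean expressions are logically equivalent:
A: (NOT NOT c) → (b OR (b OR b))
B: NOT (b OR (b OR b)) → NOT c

Yes, Contrapositive is always equivalent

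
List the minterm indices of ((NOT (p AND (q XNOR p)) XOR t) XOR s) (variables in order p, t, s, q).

Σm(0, 1, 6, 7, 8, 11, 13, 14) = (NOT p AND NOT t AND NOT s AND NOT q) OR (NOT p AND NOT t AND NOT s AND q) OR (NOT p AND t AND s AND NOT q) OR (NOT p AND t AND s AND q) OR (p AND NOT t AND NOT s AND NOT q) OR (p AND NOT t AND s AND q) OR (p AND t AND NOT s AND q) OR (p AND t AND s AND NOT q)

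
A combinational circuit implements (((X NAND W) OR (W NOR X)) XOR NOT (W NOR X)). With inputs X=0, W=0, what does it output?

Substituting: (((0 NAND 0) OR (0 NOR 0)) XOR NOT (0 NOR 0))
= 1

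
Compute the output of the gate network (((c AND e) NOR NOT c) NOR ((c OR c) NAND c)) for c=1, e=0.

Substituting: (((1 AND 0) NOR NOT 1) NOR ((1 OR 1) NAND 1))
= 0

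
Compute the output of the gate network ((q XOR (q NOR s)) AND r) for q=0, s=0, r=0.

Substituting: ((0 XOR (0 NOR 0)) AND 0)
= 0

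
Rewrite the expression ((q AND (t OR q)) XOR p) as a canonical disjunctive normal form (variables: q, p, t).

(NOT q AND p AND NOT t) OR (NOT q AND p AND t) OR (q AND NOT p AND NOT t) OR (q AND NOT p AND t)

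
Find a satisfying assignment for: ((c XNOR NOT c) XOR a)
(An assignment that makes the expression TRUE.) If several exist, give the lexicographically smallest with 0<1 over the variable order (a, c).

a=1, c=0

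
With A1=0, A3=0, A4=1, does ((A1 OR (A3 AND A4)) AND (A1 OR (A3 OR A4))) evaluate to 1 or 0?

Substituting: ((0 OR (0 AND 1)) AND (0 OR (0 OR 1)))
= 0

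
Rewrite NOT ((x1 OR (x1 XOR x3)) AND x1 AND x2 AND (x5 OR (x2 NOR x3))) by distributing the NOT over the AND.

NOT (x1 OR (x1 XOR x3)) OR NOT x1 OR NOT x2 OR NOT (x5 OR (x2 NOR x3))
De Morgan's: NOT(AND of terms) = OR of negations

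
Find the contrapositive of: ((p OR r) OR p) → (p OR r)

Contrapositive: NOT (p OR r) → NOT ((p OR r) OR p)
Note: A statement and its contrapositive are logically equivalent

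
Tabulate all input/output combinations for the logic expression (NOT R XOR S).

S | R | Output
--------------
0 | 0 | 1
0 | 1 | 0
1 | 0 | 0
1 | 1 | 1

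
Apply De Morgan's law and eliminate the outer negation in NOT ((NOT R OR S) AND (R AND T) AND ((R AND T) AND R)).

NOT (NOT R OR S) OR NOT (R AND T) OR NOT ((R AND T) AND R)
De Morgan's: NOT(AND of terms) = OR of negations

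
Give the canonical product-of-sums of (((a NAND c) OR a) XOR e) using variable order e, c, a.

ΠM(4, 5, 6, 7) = (NOT e OR c OR a) AND (NOT e OR c OR NOT a) AND (NOT e OR NOT c OR a) AND (NOT e OR NOT c OR NOT a)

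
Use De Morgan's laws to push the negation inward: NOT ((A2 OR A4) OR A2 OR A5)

NOT (A2 OR A4) AND NOT A2 AND NOT A5
De Morgan's: NOT(OR of terms) = AND of negations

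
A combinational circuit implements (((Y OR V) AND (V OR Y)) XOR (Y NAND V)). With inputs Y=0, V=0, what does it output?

Substituting: (((0 OR 0) AND (0 OR 0)) XOR (0 NAND 0))
= 1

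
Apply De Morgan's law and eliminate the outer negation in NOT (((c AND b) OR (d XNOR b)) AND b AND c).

NOT ((c AND b) OR (d XNOR b)) OR NOT b OR NOT c
De Morgan's: NOT(AND of terms) = OR of negations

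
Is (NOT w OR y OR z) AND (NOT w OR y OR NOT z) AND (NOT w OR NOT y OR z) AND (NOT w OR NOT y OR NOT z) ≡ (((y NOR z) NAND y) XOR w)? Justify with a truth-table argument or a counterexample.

Yes, they are equivalent — the two output columns agree on all 8 assignments:
w | y | z | Expression 1 | Expression 2
---------------------------------------
0 | 0 | 0 | 1 | 1
0 | 0 | 1 | 1 | 1
0 | 1 | 0 | 1 | 1
0 | 1 | 1 | 1 | 1
1 | 0 | 0 | 0 | 0
1 | 0 | 1 | 0 | 0
1 | 1 | 0 | 0 | 0
1 | 1 | 1 | 0 | 0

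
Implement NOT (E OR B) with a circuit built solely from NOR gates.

(((E NOR B) NOR (E NOR B)) NOR ((E NOR B) NOR (E NOR B)))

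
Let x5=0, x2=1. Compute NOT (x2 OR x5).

Substituting: NOT (1 OR 0)
= 0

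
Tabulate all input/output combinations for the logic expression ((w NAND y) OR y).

w | y | Output
--------------
0 | 0 | 1
0 | 1 | 1
1 | 0 | 1
1 | 1 | 1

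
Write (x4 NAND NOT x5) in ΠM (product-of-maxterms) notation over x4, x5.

ΠM(2) = (NOT x4 OR x5)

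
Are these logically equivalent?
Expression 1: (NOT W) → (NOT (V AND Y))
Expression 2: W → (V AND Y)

No, Inverse is not equivalent to original (counterexample: W=0, Y=1, V=1)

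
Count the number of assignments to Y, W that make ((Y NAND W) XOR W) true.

Satisfying assignments: (0,0), (1,0), (1,1)
Count: 3 out of 4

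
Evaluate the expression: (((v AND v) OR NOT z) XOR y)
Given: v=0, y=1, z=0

Substituting: (((0 AND 0) OR NOT 0) XOR 1)
= 0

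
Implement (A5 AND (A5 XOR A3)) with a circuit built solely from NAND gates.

((A5 NAND ((A5 NAND (A5 NAND A3)) NAND (A3 NAND (A5 NAND A3)))) NAND (A5 NAND ((A5 NAND (A5 NAND A3)) NAND (A3 NAND (A5 NAND A3)))))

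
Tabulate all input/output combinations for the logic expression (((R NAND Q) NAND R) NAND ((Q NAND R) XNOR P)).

R | P | Q | Output
------------------
0 | 0 | 0 | 1
0 | 0 | 1 | 1
0 | 1 | 0 | 0
0 | 1 | 1 | 0
1 | 0 | 0 | 1
1 | 0 | 1 | 0
1 | 1 | 0 | 1
1 | 1 | 1 | 1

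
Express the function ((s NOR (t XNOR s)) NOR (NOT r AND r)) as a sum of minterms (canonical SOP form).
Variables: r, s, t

Σm(0, 2, 3, 4, 6, 7) = (NOT r AND NOT s AND NOT t) OR (NOT r AND s AND NOT t) OR (NOT r AND s AND t) OR (r AND NOT s AND NOT t) OR (r AND s AND NOT t) OR (r AND s AND t)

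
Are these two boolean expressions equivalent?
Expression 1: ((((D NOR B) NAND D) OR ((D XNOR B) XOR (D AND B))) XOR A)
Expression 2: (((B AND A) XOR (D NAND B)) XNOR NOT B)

No. Counterexample: with A=0, B=1, D=0, Expression 1 = 1 but Expression 2 = 0.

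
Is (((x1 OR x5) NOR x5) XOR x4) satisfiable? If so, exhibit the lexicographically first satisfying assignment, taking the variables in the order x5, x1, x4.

x5=0, x1=0, x4=0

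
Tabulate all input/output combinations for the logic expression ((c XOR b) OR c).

c | b | Output
--------------
0 | 0 | 0
0 | 1 | 1
1 | 0 | 1
1 | 1 | 1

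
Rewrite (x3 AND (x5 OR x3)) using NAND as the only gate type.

((x3 NAND ((x5 NAND x5) NAND (x3 NAND x3))) NAND (x3 NAND ((x5 NAND x5) NAND (x3 NAND x3))))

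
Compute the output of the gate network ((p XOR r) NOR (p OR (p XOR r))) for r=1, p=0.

Substituting: ((0 XOR 1) NOR (0 OR (0 XOR 1)))
= 0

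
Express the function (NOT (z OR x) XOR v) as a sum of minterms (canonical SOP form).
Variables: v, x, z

Σm(0, 5, 6, 7) = (NOT v AND NOT x AND NOT z) OR (v AND NOT x AND z) OR (v AND x AND NOT z) OR (v AND x AND z)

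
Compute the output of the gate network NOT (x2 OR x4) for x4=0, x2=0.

Substituting: NOT (0 OR 0)
= 1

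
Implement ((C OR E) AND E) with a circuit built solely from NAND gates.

((((C NAND C) NAND (E NAND E)) NAND E) NAND (((C NAND C) NAND (E NAND E)) NAND E))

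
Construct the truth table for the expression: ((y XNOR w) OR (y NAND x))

x | w | y | Output
------------------
0 | 0 | 0 | 1
0 | 0 | 1 | 1
0 | 1 | 0 | 1
0 | 1 | 1 | 1
1 | 0 | 0 | 1
1 | 0 | 1 | 0
1 | 1 | 0 | 1
1 | 1 | 1 | 1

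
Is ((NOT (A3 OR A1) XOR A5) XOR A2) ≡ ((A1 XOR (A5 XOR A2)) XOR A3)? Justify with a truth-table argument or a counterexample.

No. Counterexample: with A5=0, A3=0, A1=0, A2=0, Expression 1 = 1 but Expression 2 = 0.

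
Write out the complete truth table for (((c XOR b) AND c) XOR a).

b | c | a | Output
------------------
0 | 0 | 0 | 0
0 | 0 | 1 | 1
0 | 1 | 0 | 1
0 | 1 | 1 | 0
1 | 0 | 0 | 0
1 | 0 | 1 | 1
1 | 1 | 0 | 0
1 | 1 | 1 | 1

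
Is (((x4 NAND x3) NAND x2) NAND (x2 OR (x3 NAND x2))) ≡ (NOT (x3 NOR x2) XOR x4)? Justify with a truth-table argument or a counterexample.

No. Counterexample: with x2=0, x3=0, x4=1, Expression 1 = 0 but Expression 2 = 1.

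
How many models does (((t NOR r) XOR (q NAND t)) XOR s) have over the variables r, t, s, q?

Satisfying assignments: (0,0,1,0), (0,0,1,1), (0,1,0,0), (0,1,1,1), (1,0,0,0), (1,0,0,1), (1,1,0,0), (1,1,1,1)
Count: 8 out of 16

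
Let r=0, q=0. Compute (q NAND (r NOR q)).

Substituting: (0 NAND (0 NOR 0))
= 1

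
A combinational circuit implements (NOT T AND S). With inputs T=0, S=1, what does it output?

Substituting: (NOT 0 AND 1)
= 1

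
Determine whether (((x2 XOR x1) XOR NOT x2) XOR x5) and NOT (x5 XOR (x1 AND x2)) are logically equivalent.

No. Counterexample: with x1=1, x2=0, x5=0, Expression 1 = 0 but Expression 2 = 1.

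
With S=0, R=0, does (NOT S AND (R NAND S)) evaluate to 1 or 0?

Substituting: (NOT 0 AND (0 NAND 0))
= 1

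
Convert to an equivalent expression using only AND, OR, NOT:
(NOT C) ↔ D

((NOT C) AND D) OR (C AND NOT D)
(Biconditional = both true or both false)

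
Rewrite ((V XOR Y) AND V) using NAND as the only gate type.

((((V NAND (V NAND Y)) NAND (Y NAND (V NAND Y))) NAND V) NAND (((V NAND (V NAND Y)) NAND (Y NAND (V NAND Y))) NAND V))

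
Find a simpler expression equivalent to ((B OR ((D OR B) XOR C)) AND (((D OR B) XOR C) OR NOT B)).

By distribution ((E OR v) AND (E OR NOT v) = E):
= ((D OR B) XOR C)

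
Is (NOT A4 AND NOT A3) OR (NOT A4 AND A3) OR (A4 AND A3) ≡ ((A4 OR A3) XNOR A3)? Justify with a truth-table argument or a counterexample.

Yes, they are equivalent — the two output columns agree on all 4 assignments:
A4 | A3 | Expression 1 | Expression 2
-------------------------------------
0 | 0 | 1 | 1
0 | 1 | 1 | 1
1 | 0 | 0 | 0
1 | 1 | 1 | 1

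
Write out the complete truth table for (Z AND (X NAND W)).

X | Z | W | Output
------------------
0 | 0 | 0 | 0
0 | 0 | 1 | 0
0 | 1 | 0 | 1
0 | 1 | 1 | 1
1 | 0 | 0 | 0
1 | 0 | 1 | 0
1 | 1 | 0 | 1
1 | 1 | 1 | 0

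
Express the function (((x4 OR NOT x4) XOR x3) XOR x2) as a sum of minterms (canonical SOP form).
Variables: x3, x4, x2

Σm(0, 2, 5, 7) = (NOT x3 AND NOT x4 AND NOT x2) OR (NOT x3 AND x4 AND NOT x2) OR (x3 AND NOT x4 AND x2) OR (x3 AND x4 AND x2)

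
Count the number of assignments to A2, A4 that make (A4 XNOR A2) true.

Satisfying assignments: (0,0), (1,1)
Count: 2 out of 4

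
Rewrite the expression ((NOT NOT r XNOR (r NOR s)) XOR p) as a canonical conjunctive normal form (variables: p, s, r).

(p OR s OR r) AND (p OR s OR NOT r) AND (p OR NOT s OR NOT r) AND (NOT p OR NOT s OR r)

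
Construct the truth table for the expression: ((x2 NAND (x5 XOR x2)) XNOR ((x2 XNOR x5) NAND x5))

x2 | x5 | Output
----------------
0 | 0 | 1
0 | 1 | 1
1 | 0 | 0
1 | 1 | 0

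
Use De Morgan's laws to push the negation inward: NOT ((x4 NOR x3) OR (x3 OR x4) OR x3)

NOT (x4 NOR x3) AND NOT (x3 OR x4) AND NOT x3
De Morgan's: NOT(OR of terms) = AND of negations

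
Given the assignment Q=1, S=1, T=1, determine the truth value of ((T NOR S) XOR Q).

Substituting: ((1 NOR 1) XOR 1)
= 1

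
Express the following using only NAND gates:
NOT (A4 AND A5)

(((A4 NAND A5) NAND (A4 NAND A5)) NAND ((A4 NAND A5) NAND (A4 NAND A5)))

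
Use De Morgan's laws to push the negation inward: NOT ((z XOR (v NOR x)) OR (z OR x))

NOT (z XOR (v NOR x)) AND NOT (z OR x)
De Morgan's: NOT(OR of terms) = AND of negations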